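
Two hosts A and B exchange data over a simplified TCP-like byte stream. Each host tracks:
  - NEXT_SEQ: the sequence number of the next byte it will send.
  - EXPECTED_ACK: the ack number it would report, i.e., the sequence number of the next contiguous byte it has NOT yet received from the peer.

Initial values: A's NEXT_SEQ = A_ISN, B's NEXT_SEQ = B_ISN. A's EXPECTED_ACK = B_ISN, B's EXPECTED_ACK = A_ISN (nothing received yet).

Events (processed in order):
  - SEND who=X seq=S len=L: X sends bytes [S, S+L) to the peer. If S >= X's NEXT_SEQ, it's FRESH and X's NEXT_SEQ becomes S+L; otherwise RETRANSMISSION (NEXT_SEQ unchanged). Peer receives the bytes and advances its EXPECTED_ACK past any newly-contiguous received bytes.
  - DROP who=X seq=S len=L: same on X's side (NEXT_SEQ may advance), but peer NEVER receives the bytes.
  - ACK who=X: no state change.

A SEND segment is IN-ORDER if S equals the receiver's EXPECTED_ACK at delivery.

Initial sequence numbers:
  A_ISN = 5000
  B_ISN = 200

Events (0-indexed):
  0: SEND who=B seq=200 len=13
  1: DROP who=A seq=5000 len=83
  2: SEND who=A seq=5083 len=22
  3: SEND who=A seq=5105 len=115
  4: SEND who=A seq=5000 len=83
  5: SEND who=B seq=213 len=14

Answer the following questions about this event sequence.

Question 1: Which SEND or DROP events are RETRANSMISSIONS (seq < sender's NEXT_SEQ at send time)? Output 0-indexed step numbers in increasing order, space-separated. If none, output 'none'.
Step 0: SEND seq=200 -> fresh
Step 1: DROP seq=5000 -> fresh
Step 2: SEND seq=5083 -> fresh
Step 3: SEND seq=5105 -> fresh
Step 4: SEND seq=5000 -> retransmit
Step 5: SEND seq=213 -> fresh

Answer: 4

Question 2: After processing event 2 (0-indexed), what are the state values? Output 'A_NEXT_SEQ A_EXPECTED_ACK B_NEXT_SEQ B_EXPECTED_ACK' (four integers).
After event 0: A_seq=5000 A_ack=213 B_seq=213 B_ack=5000
After event 1: A_seq=5083 A_ack=213 B_seq=213 B_ack=5000
After event 2: A_seq=5105 A_ack=213 B_seq=213 B_ack=5000

5105 213 213 5000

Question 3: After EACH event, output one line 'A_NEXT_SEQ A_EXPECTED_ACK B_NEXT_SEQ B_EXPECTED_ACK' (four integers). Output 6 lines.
5000 213 213 5000
5083 213 213 5000
5105 213 213 5000
5220 213 213 5000
5220 213 213 5220
5220 227 227 5220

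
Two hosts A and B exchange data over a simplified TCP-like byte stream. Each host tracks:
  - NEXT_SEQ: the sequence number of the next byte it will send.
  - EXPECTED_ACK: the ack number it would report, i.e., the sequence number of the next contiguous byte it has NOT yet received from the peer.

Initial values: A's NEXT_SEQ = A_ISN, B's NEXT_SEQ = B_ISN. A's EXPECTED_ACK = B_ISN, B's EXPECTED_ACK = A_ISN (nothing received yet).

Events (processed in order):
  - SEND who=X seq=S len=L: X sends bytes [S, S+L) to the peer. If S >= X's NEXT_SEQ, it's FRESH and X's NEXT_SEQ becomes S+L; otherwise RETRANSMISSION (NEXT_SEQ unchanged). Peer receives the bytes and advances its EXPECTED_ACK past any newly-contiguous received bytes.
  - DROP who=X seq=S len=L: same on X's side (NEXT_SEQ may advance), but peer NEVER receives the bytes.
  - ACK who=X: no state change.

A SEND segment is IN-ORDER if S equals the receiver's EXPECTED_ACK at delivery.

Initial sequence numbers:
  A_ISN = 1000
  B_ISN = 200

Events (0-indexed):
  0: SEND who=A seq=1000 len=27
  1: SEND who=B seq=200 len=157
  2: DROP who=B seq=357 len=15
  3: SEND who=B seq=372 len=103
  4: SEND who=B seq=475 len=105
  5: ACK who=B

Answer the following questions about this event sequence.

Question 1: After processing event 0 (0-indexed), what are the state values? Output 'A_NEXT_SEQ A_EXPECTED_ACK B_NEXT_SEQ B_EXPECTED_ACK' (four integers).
After event 0: A_seq=1027 A_ack=200 B_seq=200 B_ack=1027

1027 200 200 1027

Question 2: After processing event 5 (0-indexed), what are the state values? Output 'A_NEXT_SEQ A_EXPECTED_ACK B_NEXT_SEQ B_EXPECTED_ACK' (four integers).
After event 0: A_seq=1027 A_ack=200 B_seq=200 B_ack=1027
After event 1: A_seq=1027 A_ack=357 B_seq=357 B_ack=1027
After event 2: A_seq=1027 A_ack=357 B_seq=372 B_ack=1027
After event 3: A_seq=1027 A_ack=357 B_seq=475 B_ack=1027
After event 4: A_seq=1027 A_ack=357 B_seq=580 B_ack=1027
After event 5: A_seq=1027 A_ack=357 B_seq=580 B_ack=1027

1027 357 580 1027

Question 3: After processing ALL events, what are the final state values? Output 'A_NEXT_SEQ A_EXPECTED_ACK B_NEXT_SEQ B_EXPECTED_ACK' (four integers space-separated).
After event 0: A_seq=1027 A_ack=200 B_seq=200 B_ack=1027
After event 1: A_seq=1027 A_ack=357 B_seq=357 B_ack=1027
After event 2: A_seq=1027 A_ack=357 B_seq=372 B_ack=1027
After event 3: A_seq=1027 A_ack=357 B_seq=475 B_ack=1027
After event 4: A_seq=1027 A_ack=357 B_seq=580 B_ack=1027
After event 5: A_seq=1027 A_ack=357 B_seq=580 B_ack=1027

Answer: 1027 357 580 1027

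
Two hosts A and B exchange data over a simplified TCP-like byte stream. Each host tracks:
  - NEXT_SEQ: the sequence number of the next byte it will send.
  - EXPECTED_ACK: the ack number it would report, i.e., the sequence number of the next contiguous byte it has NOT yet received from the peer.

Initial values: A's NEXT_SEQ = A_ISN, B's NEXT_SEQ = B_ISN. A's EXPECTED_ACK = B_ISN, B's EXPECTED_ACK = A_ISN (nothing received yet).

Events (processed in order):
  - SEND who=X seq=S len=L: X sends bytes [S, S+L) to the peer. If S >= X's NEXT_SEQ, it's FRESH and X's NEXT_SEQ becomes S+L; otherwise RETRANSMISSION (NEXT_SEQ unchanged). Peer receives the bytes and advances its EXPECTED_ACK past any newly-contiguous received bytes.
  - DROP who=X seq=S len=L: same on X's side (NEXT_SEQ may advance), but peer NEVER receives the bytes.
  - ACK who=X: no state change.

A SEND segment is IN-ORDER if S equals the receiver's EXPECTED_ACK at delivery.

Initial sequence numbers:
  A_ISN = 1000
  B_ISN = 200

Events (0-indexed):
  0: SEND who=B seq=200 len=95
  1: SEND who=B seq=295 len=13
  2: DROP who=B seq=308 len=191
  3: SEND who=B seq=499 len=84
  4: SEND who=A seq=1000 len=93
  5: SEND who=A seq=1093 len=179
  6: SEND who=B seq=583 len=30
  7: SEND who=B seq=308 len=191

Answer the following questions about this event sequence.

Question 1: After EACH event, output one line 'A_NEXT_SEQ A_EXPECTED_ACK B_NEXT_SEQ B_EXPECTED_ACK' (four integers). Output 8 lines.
1000 295 295 1000
1000 308 308 1000
1000 308 499 1000
1000 308 583 1000
1093 308 583 1093
1272 308 583 1272
1272 308 613 1272
1272 613 613 1272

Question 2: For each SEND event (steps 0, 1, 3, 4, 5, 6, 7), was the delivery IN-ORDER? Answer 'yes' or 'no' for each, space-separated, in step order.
Answer: yes yes no yes yes no yes

Derivation:
Step 0: SEND seq=200 -> in-order
Step 1: SEND seq=295 -> in-order
Step 3: SEND seq=499 -> out-of-order
Step 4: SEND seq=1000 -> in-order
Step 5: SEND seq=1093 -> in-order
Step 6: SEND seq=583 -> out-of-order
Step 7: SEND seq=308 -> in-order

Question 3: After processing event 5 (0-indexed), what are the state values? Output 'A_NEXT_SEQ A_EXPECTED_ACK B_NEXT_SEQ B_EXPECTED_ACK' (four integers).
After event 0: A_seq=1000 A_ack=295 B_seq=295 B_ack=1000
After event 1: A_seq=1000 A_ack=308 B_seq=308 B_ack=1000
After event 2: A_seq=1000 A_ack=308 B_seq=499 B_ack=1000
After event 3: A_seq=1000 A_ack=308 B_seq=583 B_ack=1000
After event 4: A_seq=1093 A_ack=308 B_seq=583 B_ack=1093
After event 5: A_seq=1272 A_ack=308 B_seq=583 B_ack=1272

1272 308 583 1272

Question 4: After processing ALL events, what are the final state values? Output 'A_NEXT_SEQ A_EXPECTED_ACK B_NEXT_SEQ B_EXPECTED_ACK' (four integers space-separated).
After event 0: A_seq=1000 A_ack=295 B_seq=295 B_ack=1000
After event 1: A_seq=1000 A_ack=308 B_seq=308 B_ack=1000
After event 2: A_seq=1000 A_ack=308 B_seq=499 B_ack=1000
After event 3: A_seq=1000 A_ack=308 B_seq=583 B_ack=1000
After event 4: A_seq=1093 A_ack=308 B_seq=583 B_ack=1093
After event 5: A_seq=1272 A_ack=308 B_seq=583 B_ack=1272
After event 6: A_seq=1272 A_ack=308 B_seq=613 B_ack=1272
After event 7: A_seq=1272 A_ack=613 B_seq=613 B_ack=1272

Answer: 1272 613 613 1272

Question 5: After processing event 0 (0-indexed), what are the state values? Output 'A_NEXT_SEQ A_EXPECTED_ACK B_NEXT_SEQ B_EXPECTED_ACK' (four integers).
After event 0: A_seq=1000 A_ack=295 B_seq=295 B_ack=1000

1000 295 295 1000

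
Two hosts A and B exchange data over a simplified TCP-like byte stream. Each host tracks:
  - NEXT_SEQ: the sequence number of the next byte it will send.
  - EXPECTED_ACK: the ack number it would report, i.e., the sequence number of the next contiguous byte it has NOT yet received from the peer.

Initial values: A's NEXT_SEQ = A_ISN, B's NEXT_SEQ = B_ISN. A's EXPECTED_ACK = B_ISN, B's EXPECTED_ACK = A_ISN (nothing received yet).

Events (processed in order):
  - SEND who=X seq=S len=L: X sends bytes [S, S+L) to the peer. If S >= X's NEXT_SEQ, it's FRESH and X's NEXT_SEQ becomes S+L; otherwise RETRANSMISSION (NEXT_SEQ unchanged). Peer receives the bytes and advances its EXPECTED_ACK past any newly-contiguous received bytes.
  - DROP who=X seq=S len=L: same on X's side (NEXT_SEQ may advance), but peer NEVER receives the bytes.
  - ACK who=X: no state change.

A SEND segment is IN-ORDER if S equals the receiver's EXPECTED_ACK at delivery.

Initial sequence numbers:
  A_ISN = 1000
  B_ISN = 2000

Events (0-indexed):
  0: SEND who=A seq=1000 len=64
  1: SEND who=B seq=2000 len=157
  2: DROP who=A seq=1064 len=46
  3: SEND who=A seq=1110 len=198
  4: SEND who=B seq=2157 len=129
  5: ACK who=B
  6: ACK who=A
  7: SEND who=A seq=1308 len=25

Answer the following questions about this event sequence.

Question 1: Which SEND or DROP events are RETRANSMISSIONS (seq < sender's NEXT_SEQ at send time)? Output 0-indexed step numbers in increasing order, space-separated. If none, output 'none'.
Step 0: SEND seq=1000 -> fresh
Step 1: SEND seq=2000 -> fresh
Step 2: DROP seq=1064 -> fresh
Step 3: SEND seq=1110 -> fresh
Step 4: SEND seq=2157 -> fresh
Step 7: SEND seq=1308 -> fresh

Answer: none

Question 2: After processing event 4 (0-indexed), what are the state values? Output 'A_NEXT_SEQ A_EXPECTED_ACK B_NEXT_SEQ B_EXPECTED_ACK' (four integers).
After event 0: A_seq=1064 A_ack=2000 B_seq=2000 B_ack=1064
After event 1: A_seq=1064 A_ack=2157 B_seq=2157 B_ack=1064
After event 2: A_seq=1110 A_ack=2157 B_seq=2157 B_ack=1064
After event 3: A_seq=1308 A_ack=2157 B_seq=2157 B_ack=1064
After event 4: A_seq=1308 A_ack=2286 B_seq=2286 B_ack=1064

1308 2286 2286 1064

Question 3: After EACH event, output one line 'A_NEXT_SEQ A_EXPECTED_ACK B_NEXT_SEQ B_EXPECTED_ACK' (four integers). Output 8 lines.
1064 2000 2000 1064
1064 2157 2157 1064
1110 2157 2157 1064
1308 2157 2157 1064
1308 2286 2286 1064
1308 2286 2286 1064
1308 2286 2286 1064
1333 2286 2286 1064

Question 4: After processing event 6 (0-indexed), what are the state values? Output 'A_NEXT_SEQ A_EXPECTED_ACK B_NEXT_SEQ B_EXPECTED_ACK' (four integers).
After event 0: A_seq=1064 A_ack=2000 B_seq=2000 B_ack=1064
After event 1: A_seq=1064 A_ack=2157 B_seq=2157 B_ack=1064
After event 2: A_seq=1110 A_ack=2157 B_seq=2157 B_ack=1064
After event 3: A_seq=1308 A_ack=2157 B_seq=2157 B_ack=1064
After event 4: A_seq=1308 A_ack=2286 B_seq=2286 B_ack=1064
After event 5: A_seq=1308 A_ack=2286 B_seq=2286 B_ack=1064
After event 6: A_seq=1308 A_ack=2286 B_seq=2286 B_ack=1064

1308 2286 2286 1064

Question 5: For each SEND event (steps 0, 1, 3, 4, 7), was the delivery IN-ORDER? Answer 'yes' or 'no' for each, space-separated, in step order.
Answer: yes yes no yes no

Derivation:
Step 0: SEND seq=1000 -> in-order
Step 1: SEND seq=2000 -> in-order
Step 3: SEND seq=1110 -> out-of-order
Step 4: SEND seq=2157 -> in-order
Step 7: SEND seq=1308 -> out-of-order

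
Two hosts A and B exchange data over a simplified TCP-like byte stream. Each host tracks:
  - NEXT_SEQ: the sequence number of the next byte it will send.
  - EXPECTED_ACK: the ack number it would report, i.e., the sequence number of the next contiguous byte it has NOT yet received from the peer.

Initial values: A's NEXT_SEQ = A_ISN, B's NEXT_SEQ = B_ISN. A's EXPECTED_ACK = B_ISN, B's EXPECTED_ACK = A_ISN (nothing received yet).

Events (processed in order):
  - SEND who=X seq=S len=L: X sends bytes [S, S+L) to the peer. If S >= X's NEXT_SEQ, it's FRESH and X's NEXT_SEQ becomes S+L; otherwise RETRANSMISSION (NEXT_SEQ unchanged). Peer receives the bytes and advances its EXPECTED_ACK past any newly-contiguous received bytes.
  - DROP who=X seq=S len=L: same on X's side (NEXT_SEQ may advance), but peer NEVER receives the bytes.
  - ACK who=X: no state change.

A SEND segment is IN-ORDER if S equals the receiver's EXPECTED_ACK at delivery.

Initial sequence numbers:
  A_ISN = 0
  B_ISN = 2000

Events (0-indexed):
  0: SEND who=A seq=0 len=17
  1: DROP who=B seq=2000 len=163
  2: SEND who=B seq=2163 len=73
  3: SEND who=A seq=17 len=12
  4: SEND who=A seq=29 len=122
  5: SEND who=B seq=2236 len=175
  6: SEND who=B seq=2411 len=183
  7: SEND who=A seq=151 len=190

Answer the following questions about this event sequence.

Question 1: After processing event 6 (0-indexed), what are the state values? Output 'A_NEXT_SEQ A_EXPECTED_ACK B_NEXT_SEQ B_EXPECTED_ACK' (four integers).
After event 0: A_seq=17 A_ack=2000 B_seq=2000 B_ack=17
After event 1: A_seq=17 A_ack=2000 B_seq=2163 B_ack=17
After event 2: A_seq=17 A_ack=2000 B_seq=2236 B_ack=17
After event 3: A_seq=29 A_ack=2000 B_seq=2236 B_ack=29
After event 4: A_seq=151 A_ack=2000 B_seq=2236 B_ack=151
After event 5: A_seq=151 A_ack=2000 B_seq=2411 B_ack=151
After event 6: A_seq=151 A_ack=2000 B_seq=2594 B_ack=151

151 2000 2594 151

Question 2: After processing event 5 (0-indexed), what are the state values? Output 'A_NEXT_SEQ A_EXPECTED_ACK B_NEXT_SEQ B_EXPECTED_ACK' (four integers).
After event 0: A_seq=17 A_ack=2000 B_seq=2000 B_ack=17
After event 1: A_seq=17 A_ack=2000 B_seq=2163 B_ack=17
After event 2: A_seq=17 A_ack=2000 B_seq=2236 B_ack=17
After event 3: A_seq=29 A_ack=2000 B_seq=2236 B_ack=29
After event 4: A_seq=151 A_ack=2000 B_seq=2236 B_ack=151
After event 5: A_seq=151 A_ack=2000 B_seq=2411 B_ack=151

151 2000 2411 151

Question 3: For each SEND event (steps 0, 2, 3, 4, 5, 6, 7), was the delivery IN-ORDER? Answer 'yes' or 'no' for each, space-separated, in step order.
Step 0: SEND seq=0 -> in-order
Step 2: SEND seq=2163 -> out-of-order
Step 3: SEND seq=17 -> in-order
Step 4: SEND seq=29 -> in-order
Step 5: SEND seq=2236 -> out-of-order
Step 6: SEND seq=2411 -> out-of-order
Step 7: SEND seq=151 -> in-order

Answer: yes no yes yes no no yes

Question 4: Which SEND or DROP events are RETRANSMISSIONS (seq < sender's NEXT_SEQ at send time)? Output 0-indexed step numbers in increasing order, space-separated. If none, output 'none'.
Step 0: SEND seq=0 -> fresh
Step 1: DROP seq=2000 -> fresh
Step 2: SEND seq=2163 -> fresh
Step 3: SEND seq=17 -> fresh
Step 4: SEND seq=29 -> fresh
Step 5: SEND seq=2236 -> fresh
Step 6: SEND seq=2411 -> fresh
Step 7: SEND seq=151 -> fresh

Answer: none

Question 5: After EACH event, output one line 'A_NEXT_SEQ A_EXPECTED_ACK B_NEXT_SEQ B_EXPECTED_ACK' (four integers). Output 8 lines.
17 2000 2000 17
17 2000 2163 17
17 2000 2236 17
29 2000 2236 29
151 2000 2236 151
151 2000 2411 151
151 2000 2594 151
341 2000 2594 341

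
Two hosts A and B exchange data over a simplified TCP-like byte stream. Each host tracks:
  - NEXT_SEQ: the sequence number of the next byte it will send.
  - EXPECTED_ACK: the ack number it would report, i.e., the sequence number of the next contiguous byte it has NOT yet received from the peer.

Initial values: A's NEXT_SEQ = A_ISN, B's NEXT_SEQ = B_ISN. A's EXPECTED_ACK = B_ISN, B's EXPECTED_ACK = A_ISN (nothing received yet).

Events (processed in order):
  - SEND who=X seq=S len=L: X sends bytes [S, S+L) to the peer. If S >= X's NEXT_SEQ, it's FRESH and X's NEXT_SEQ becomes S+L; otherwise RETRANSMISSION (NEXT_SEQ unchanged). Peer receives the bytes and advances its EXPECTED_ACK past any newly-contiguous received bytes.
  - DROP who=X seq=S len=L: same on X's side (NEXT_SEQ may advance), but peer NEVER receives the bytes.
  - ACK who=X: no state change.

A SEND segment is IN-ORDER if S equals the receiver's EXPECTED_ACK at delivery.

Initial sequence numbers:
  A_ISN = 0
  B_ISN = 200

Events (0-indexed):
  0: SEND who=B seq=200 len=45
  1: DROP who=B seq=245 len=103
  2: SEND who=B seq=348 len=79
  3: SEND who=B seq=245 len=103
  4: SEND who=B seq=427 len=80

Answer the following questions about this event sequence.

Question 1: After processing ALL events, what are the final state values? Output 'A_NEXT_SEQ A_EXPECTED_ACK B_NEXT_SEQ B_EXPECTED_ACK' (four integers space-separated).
Answer: 0 507 507 0

Derivation:
After event 0: A_seq=0 A_ack=245 B_seq=245 B_ack=0
After event 1: A_seq=0 A_ack=245 B_seq=348 B_ack=0
After event 2: A_seq=0 A_ack=245 B_seq=427 B_ack=0
After event 3: A_seq=0 A_ack=427 B_seq=427 B_ack=0
After event 4: A_seq=0 A_ack=507 B_seq=507 B_ack=0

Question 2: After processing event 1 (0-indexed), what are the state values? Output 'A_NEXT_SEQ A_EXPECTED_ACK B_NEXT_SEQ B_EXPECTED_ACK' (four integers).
After event 0: A_seq=0 A_ack=245 B_seq=245 B_ack=0
After event 1: A_seq=0 A_ack=245 B_seq=348 B_ack=0

0 245 348 0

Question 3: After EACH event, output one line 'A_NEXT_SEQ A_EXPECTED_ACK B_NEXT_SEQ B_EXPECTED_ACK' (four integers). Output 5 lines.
0 245 245 0
0 245 348 0
0 245 427 0
0 427 427 0
0 507 507 0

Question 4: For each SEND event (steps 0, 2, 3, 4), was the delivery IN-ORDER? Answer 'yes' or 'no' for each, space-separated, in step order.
Answer: yes no yes yes

Derivation:
Step 0: SEND seq=200 -> in-order
Step 2: SEND seq=348 -> out-of-order
Step 3: SEND seq=245 -> in-order
Step 4: SEND seq=427 -> in-order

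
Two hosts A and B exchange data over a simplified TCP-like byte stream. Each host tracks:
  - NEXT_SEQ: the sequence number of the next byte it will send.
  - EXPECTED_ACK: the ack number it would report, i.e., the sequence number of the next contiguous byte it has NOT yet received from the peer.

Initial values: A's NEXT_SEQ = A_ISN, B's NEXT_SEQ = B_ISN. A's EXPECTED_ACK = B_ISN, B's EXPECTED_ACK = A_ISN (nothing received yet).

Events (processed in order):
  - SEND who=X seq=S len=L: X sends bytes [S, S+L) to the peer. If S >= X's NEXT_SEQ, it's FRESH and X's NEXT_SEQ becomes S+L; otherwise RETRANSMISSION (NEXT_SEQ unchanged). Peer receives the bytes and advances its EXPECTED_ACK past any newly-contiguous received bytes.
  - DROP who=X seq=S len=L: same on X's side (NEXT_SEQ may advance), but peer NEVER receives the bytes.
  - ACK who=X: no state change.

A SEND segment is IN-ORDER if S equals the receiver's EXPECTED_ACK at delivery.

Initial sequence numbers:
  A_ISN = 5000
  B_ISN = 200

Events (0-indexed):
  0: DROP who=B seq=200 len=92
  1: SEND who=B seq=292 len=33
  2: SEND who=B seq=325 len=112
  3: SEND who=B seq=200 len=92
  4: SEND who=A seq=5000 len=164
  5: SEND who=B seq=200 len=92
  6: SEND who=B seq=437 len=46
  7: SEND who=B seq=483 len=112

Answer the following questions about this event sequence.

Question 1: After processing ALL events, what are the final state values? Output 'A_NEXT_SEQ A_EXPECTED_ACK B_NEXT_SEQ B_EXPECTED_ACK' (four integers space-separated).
After event 0: A_seq=5000 A_ack=200 B_seq=292 B_ack=5000
After event 1: A_seq=5000 A_ack=200 B_seq=325 B_ack=5000
After event 2: A_seq=5000 A_ack=200 B_seq=437 B_ack=5000
After event 3: A_seq=5000 A_ack=437 B_seq=437 B_ack=5000
After event 4: A_seq=5164 A_ack=437 B_seq=437 B_ack=5164
After event 5: A_seq=5164 A_ack=437 B_seq=437 B_ack=5164
After event 6: A_seq=5164 A_ack=483 B_seq=483 B_ack=5164
After event 7: A_seq=5164 A_ack=595 B_seq=595 B_ack=5164

Answer: 5164 595 595 5164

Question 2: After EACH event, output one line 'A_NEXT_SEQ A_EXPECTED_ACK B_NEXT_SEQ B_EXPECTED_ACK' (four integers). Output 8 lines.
5000 200 292 5000
5000 200 325 5000
5000 200 437 5000
5000 437 437 5000
5164 437 437 5164
5164 437 437 5164
5164 483 483 5164
5164 595 595 5164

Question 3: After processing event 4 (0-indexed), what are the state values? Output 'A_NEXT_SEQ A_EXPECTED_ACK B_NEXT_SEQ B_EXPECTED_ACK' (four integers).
After event 0: A_seq=5000 A_ack=200 B_seq=292 B_ack=5000
After event 1: A_seq=5000 A_ack=200 B_seq=325 B_ack=5000
After event 2: A_seq=5000 A_ack=200 B_seq=437 B_ack=5000
After event 3: A_seq=5000 A_ack=437 B_seq=437 B_ack=5000
After event 4: A_seq=5164 A_ack=437 B_seq=437 B_ack=5164

5164 437 437 5164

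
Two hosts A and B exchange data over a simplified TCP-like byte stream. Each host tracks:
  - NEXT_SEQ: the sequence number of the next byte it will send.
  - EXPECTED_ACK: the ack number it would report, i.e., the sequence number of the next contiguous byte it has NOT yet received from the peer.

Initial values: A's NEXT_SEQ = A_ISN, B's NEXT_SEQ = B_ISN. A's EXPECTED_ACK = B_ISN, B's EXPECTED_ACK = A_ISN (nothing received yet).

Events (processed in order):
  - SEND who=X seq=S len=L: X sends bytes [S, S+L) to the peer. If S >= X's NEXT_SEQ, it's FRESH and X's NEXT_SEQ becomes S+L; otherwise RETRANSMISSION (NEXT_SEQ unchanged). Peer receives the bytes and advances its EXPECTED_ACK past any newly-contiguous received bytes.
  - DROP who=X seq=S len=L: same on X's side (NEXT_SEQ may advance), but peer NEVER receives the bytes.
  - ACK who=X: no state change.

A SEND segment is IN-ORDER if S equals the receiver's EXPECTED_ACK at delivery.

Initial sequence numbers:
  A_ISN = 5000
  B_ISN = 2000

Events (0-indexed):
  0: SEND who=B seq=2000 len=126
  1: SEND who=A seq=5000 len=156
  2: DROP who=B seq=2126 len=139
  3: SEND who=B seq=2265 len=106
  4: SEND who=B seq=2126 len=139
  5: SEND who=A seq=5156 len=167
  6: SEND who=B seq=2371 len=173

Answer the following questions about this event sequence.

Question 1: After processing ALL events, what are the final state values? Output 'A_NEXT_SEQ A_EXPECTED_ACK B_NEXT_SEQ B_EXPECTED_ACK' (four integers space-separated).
Answer: 5323 2544 2544 5323

Derivation:
After event 0: A_seq=5000 A_ack=2126 B_seq=2126 B_ack=5000
After event 1: A_seq=5156 A_ack=2126 B_seq=2126 B_ack=5156
After event 2: A_seq=5156 A_ack=2126 B_seq=2265 B_ack=5156
After event 3: A_seq=5156 A_ack=2126 B_seq=2371 B_ack=5156
After event 4: A_seq=5156 A_ack=2371 B_seq=2371 B_ack=5156
After event 5: A_seq=5323 A_ack=2371 B_seq=2371 B_ack=5323
After event 6: A_seq=5323 A_ack=2544 B_seq=2544 B_ack=5323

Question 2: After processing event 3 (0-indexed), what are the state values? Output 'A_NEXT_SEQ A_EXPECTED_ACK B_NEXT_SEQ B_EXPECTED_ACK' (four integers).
After event 0: A_seq=5000 A_ack=2126 B_seq=2126 B_ack=5000
After event 1: A_seq=5156 A_ack=2126 B_seq=2126 B_ack=5156
After event 2: A_seq=5156 A_ack=2126 B_seq=2265 B_ack=5156
After event 3: A_seq=5156 A_ack=2126 B_seq=2371 B_ack=5156

5156 2126 2371 5156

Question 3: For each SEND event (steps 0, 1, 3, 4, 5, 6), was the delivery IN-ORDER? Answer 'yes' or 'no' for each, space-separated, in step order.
Step 0: SEND seq=2000 -> in-order
Step 1: SEND seq=5000 -> in-order
Step 3: SEND seq=2265 -> out-of-order
Step 4: SEND seq=2126 -> in-order
Step 5: SEND seq=5156 -> in-order
Step 6: SEND seq=2371 -> in-order

Answer: yes yes no yes yes yes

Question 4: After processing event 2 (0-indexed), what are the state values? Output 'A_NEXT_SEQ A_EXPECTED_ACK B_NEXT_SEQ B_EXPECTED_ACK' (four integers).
After event 0: A_seq=5000 A_ack=2126 B_seq=2126 B_ack=5000
After event 1: A_seq=5156 A_ack=2126 B_seq=2126 B_ack=5156
After event 2: A_seq=5156 A_ack=2126 B_seq=2265 B_ack=5156

5156 2126 2265 5156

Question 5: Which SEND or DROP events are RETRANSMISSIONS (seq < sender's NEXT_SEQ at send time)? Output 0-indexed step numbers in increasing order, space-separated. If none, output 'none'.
Answer: 4

Derivation:
Step 0: SEND seq=2000 -> fresh
Step 1: SEND seq=5000 -> fresh
Step 2: DROP seq=2126 -> fresh
Step 3: SEND seq=2265 -> fresh
Step 4: SEND seq=2126 -> retransmit
Step 5: SEND seq=5156 -> fresh
Step 6: SEND seq=2371 -> fresh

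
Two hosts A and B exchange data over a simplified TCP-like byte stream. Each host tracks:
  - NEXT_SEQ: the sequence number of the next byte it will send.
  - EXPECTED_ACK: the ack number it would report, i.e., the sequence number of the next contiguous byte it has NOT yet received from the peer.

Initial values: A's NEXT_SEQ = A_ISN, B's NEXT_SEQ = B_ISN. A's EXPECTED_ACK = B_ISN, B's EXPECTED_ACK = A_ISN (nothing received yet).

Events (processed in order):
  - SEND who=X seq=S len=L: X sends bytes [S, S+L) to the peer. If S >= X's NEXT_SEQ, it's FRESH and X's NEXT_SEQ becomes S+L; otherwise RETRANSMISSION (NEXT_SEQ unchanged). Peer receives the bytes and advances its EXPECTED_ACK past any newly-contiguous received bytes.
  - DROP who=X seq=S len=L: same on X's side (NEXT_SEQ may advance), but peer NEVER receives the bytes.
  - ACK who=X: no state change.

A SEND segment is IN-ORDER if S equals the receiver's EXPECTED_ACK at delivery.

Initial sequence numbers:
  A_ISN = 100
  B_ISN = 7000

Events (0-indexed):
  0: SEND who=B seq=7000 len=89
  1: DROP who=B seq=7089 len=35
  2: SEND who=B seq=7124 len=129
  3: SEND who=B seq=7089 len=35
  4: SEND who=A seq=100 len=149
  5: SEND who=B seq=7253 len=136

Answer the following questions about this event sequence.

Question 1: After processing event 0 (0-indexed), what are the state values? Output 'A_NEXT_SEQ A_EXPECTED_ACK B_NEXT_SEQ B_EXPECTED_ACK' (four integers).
After event 0: A_seq=100 A_ack=7089 B_seq=7089 B_ack=100

100 7089 7089 100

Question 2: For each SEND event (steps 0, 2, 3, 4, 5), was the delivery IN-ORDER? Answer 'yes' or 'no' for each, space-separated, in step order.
Answer: yes no yes yes yes

Derivation:
Step 0: SEND seq=7000 -> in-order
Step 2: SEND seq=7124 -> out-of-order
Step 3: SEND seq=7089 -> in-order
Step 4: SEND seq=100 -> in-order
Step 5: SEND seq=7253 -> in-order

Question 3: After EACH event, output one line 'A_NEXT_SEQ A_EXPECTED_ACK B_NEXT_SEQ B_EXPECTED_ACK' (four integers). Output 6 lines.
100 7089 7089 100
100 7089 7124 100
100 7089 7253 100
100 7253 7253 100
249 7253 7253 249
249 7389 7389 249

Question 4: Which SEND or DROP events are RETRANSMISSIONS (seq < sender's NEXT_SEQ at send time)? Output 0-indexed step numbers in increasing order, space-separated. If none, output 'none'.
Step 0: SEND seq=7000 -> fresh
Step 1: DROP seq=7089 -> fresh
Step 2: SEND seq=7124 -> fresh
Step 3: SEND seq=7089 -> retransmit
Step 4: SEND seq=100 -> fresh
Step 5: SEND seq=7253 -> fresh

Answer: 3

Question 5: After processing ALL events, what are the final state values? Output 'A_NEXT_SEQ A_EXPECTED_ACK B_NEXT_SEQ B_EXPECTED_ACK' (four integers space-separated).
After event 0: A_seq=100 A_ack=7089 B_seq=7089 B_ack=100
After event 1: A_seq=100 A_ack=7089 B_seq=7124 B_ack=100
After event 2: A_seq=100 A_ack=7089 B_seq=7253 B_ack=100
After event 3: A_seq=100 A_ack=7253 B_seq=7253 B_ack=100
After event 4: A_seq=249 A_ack=7253 B_seq=7253 B_ack=249
After event 5: A_seq=249 A_ack=7389 B_seq=7389 B_ack=249

Answer: 249 7389 7389 249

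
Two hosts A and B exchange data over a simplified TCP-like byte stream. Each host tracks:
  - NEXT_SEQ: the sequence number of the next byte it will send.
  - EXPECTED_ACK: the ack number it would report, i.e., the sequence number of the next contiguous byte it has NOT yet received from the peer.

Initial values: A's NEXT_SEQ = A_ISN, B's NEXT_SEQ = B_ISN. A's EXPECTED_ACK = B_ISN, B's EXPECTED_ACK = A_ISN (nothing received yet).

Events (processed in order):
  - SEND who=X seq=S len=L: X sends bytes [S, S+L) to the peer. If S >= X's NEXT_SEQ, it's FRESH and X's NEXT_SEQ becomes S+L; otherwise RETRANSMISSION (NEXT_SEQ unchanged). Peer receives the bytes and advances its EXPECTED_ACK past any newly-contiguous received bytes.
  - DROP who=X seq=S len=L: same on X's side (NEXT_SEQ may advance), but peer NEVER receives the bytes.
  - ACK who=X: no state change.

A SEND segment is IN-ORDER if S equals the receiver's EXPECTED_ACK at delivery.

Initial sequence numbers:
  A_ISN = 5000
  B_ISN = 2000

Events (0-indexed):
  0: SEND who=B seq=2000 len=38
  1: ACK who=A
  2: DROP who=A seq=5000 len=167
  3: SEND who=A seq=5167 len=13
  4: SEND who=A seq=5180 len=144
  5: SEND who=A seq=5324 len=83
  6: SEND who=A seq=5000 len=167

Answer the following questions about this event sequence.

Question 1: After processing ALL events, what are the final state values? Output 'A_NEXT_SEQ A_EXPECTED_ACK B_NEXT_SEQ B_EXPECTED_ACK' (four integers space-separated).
Answer: 5407 2038 2038 5407

Derivation:
After event 0: A_seq=5000 A_ack=2038 B_seq=2038 B_ack=5000
After event 1: A_seq=5000 A_ack=2038 B_seq=2038 B_ack=5000
After event 2: A_seq=5167 A_ack=2038 B_seq=2038 B_ack=5000
After event 3: A_seq=5180 A_ack=2038 B_seq=2038 B_ack=5000
After event 4: A_seq=5324 A_ack=2038 B_seq=2038 B_ack=5000
After event 5: A_seq=5407 A_ack=2038 B_seq=2038 B_ack=5000
After event 6: A_seq=5407 A_ack=2038 B_seq=2038 B_ack=5407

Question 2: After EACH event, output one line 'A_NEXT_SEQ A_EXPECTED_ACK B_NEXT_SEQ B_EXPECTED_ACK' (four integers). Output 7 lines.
5000 2038 2038 5000
5000 2038 2038 5000
5167 2038 2038 5000
5180 2038 2038 5000
5324 2038 2038 5000
5407 2038 2038 5000
5407 2038 2038 5407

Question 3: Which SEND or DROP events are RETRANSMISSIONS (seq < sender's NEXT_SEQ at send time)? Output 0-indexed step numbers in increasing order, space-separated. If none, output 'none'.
Answer: 6

Derivation:
Step 0: SEND seq=2000 -> fresh
Step 2: DROP seq=5000 -> fresh
Step 3: SEND seq=5167 -> fresh
Step 4: SEND seq=5180 -> fresh
Step 5: SEND seq=5324 -> fresh
Step 6: SEND seq=5000 -> retransmit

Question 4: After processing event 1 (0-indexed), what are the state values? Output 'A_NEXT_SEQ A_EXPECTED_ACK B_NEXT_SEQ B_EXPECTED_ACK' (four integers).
After event 0: A_seq=5000 A_ack=2038 B_seq=2038 B_ack=5000
After event 1: A_seq=5000 A_ack=2038 B_seq=2038 B_ack=5000

5000 2038 2038 5000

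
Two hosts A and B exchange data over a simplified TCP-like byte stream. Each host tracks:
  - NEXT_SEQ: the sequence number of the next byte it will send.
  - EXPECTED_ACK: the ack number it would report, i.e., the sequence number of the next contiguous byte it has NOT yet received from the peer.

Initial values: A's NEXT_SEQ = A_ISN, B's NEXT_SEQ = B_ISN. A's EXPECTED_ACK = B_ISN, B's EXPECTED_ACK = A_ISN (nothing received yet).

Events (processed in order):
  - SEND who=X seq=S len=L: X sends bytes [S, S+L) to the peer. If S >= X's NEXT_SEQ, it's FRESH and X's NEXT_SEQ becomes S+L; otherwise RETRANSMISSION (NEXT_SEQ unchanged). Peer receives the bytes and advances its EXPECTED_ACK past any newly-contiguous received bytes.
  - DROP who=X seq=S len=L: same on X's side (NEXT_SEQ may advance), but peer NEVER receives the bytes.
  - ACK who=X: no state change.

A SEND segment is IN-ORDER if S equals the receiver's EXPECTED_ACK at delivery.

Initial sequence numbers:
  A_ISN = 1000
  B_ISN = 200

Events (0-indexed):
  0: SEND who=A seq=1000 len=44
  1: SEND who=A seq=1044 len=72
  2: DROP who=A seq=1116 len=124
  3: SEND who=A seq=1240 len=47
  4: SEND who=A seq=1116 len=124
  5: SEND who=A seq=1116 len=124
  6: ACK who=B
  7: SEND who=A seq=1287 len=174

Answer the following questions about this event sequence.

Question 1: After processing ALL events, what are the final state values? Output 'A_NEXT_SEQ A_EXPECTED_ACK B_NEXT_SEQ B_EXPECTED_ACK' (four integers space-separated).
Answer: 1461 200 200 1461

Derivation:
After event 0: A_seq=1044 A_ack=200 B_seq=200 B_ack=1044
After event 1: A_seq=1116 A_ack=200 B_seq=200 B_ack=1116
After event 2: A_seq=1240 A_ack=200 B_seq=200 B_ack=1116
After event 3: A_seq=1287 A_ack=200 B_seq=200 B_ack=1116
After event 4: A_seq=1287 A_ack=200 B_seq=200 B_ack=1287
After event 5: A_seq=1287 A_ack=200 B_seq=200 B_ack=1287
After event 6: A_seq=1287 A_ack=200 B_seq=200 B_ack=1287
After event 7: A_seq=1461 A_ack=200 B_seq=200 B_ack=1461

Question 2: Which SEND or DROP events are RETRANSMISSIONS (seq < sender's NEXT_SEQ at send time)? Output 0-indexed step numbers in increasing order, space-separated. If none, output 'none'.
Answer: 4 5

Derivation:
Step 0: SEND seq=1000 -> fresh
Step 1: SEND seq=1044 -> fresh
Step 2: DROP seq=1116 -> fresh
Step 3: SEND seq=1240 -> fresh
Step 4: SEND seq=1116 -> retransmit
Step 5: SEND seq=1116 -> retransmit
Step 7: SEND seq=1287 -> fresh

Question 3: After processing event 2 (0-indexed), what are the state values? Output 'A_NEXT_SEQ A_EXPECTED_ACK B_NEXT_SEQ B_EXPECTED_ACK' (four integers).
After event 0: A_seq=1044 A_ack=200 B_seq=200 B_ack=1044
After event 1: A_seq=1116 A_ack=200 B_seq=200 B_ack=1116
After event 2: A_seq=1240 A_ack=200 B_seq=200 B_ack=1116

1240 200 200 1116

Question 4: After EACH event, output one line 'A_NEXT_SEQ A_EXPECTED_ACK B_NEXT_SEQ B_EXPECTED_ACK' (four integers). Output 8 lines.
1044 200 200 1044
1116 200 200 1116
1240 200 200 1116
1287 200 200 1116
1287 200 200 1287
1287 200 200 1287
1287 200 200 1287
1461 200 200 1461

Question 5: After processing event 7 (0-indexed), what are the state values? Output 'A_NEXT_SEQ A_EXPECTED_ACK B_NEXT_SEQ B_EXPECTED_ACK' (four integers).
After event 0: A_seq=1044 A_ack=200 B_seq=200 B_ack=1044
After event 1: A_seq=1116 A_ack=200 B_seq=200 B_ack=1116
After event 2: A_seq=1240 A_ack=200 B_seq=200 B_ack=1116
After event 3: A_seq=1287 A_ack=200 B_seq=200 B_ack=1116
After event 4: A_seq=1287 A_ack=200 B_seq=200 B_ack=1287
After event 5: A_seq=1287 A_ack=200 B_seq=200 B_ack=1287
After event 6: A_seq=1287 A_ack=200 B_seq=200 B_ack=1287
After event 7: A_seq=1461 A_ack=200 B_seq=200 B_ack=1461

1461 200 200 1461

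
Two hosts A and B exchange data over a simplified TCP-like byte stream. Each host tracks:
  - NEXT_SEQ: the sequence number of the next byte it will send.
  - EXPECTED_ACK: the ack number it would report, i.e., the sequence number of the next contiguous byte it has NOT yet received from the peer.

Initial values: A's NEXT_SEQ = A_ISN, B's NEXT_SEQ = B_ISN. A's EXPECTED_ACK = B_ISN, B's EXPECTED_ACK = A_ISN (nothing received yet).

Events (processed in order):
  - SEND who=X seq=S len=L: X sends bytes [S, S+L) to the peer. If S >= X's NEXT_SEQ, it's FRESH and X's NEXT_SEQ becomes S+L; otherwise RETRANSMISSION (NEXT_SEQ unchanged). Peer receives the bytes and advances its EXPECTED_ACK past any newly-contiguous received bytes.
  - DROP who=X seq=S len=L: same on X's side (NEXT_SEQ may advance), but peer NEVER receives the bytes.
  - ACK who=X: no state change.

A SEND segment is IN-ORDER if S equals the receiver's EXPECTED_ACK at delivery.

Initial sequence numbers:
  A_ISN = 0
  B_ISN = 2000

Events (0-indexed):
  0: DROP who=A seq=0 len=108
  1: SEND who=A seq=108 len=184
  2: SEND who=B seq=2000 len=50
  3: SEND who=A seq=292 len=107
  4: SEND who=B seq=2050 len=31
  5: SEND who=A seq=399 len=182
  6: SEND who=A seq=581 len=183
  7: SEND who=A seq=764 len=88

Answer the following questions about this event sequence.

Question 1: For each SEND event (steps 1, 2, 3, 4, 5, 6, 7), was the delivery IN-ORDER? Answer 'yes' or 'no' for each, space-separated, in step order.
Step 1: SEND seq=108 -> out-of-order
Step 2: SEND seq=2000 -> in-order
Step 3: SEND seq=292 -> out-of-order
Step 4: SEND seq=2050 -> in-order
Step 5: SEND seq=399 -> out-of-order
Step 6: SEND seq=581 -> out-of-order
Step 7: SEND seq=764 -> out-of-order

Answer: no yes no yes no no no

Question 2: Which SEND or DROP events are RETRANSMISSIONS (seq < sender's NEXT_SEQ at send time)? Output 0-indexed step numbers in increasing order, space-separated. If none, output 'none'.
Step 0: DROP seq=0 -> fresh
Step 1: SEND seq=108 -> fresh
Step 2: SEND seq=2000 -> fresh
Step 3: SEND seq=292 -> fresh
Step 4: SEND seq=2050 -> fresh
Step 5: SEND seq=399 -> fresh
Step 6: SEND seq=581 -> fresh
Step 7: SEND seq=764 -> fresh

Answer: none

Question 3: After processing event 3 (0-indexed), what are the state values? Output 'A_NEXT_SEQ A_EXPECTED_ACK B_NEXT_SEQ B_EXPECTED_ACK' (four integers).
After event 0: A_seq=108 A_ack=2000 B_seq=2000 B_ack=0
After event 1: A_seq=292 A_ack=2000 B_seq=2000 B_ack=0
After event 2: A_seq=292 A_ack=2050 B_seq=2050 B_ack=0
After event 3: A_seq=399 A_ack=2050 B_seq=2050 B_ack=0

399 2050 2050 0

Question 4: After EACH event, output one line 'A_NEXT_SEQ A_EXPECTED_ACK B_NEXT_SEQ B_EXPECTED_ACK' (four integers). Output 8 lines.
108 2000 2000 0
292 2000 2000 0
292 2050 2050 0
399 2050 2050 0
399 2081 2081 0
581 2081 2081 0
764 2081 2081 0
852 2081 2081 0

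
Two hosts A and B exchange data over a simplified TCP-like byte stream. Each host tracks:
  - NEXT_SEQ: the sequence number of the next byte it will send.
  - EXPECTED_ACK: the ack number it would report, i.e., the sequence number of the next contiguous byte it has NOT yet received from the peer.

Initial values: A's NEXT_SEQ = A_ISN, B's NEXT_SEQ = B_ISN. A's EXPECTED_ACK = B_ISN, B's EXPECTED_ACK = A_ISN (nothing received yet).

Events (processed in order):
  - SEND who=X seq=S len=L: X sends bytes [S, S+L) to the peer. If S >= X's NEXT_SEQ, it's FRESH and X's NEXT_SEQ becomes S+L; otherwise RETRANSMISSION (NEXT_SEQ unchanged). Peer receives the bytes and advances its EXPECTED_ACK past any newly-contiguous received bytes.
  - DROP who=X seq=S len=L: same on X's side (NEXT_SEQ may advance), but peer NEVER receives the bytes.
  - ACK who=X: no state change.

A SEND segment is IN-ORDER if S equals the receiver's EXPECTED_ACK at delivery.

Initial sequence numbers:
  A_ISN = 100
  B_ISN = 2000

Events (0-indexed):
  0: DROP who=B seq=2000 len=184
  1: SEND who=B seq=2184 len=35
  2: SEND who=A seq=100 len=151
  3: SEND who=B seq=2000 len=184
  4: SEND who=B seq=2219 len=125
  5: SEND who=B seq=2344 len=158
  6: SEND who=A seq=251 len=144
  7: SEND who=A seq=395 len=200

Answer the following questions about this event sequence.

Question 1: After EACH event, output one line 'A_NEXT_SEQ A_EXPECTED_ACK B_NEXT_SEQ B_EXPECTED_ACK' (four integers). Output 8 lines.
100 2000 2184 100
100 2000 2219 100
251 2000 2219 251
251 2219 2219 251
251 2344 2344 251
251 2502 2502 251
395 2502 2502 395
595 2502 2502 595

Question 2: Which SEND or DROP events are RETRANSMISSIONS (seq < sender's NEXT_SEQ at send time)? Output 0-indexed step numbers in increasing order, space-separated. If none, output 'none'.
Step 0: DROP seq=2000 -> fresh
Step 1: SEND seq=2184 -> fresh
Step 2: SEND seq=100 -> fresh
Step 3: SEND seq=2000 -> retransmit
Step 4: SEND seq=2219 -> fresh
Step 5: SEND seq=2344 -> fresh
Step 6: SEND seq=251 -> fresh
Step 7: SEND seq=395 -> fresh

Answer: 3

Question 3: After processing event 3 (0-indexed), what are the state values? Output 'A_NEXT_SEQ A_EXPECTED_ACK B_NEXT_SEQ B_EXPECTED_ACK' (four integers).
After event 0: A_seq=100 A_ack=2000 B_seq=2184 B_ack=100
After event 1: A_seq=100 A_ack=2000 B_seq=2219 B_ack=100
After event 2: A_seq=251 A_ack=2000 B_seq=2219 B_ack=251
After event 3: A_seq=251 A_ack=2219 B_seq=2219 B_ack=251

251 2219 2219 251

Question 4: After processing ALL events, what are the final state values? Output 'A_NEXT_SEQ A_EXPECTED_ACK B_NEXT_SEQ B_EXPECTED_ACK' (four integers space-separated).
Answer: 595 2502 2502 595

Derivation:
After event 0: A_seq=100 A_ack=2000 B_seq=2184 B_ack=100
After event 1: A_seq=100 A_ack=2000 B_seq=2219 B_ack=100
After event 2: A_seq=251 A_ack=2000 B_seq=2219 B_ack=251
After event 3: A_seq=251 A_ack=2219 B_seq=2219 B_ack=251
After event 4: A_seq=251 A_ack=2344 B_seq=2344 B_ack=251
After event 5: A_seq=251 A_ack=2502 B_seq=2502 B_ack=251
After event 6: A_seq=395 A_ack=2502 B_seq=2502 B_ack=395
After event 7: A_seq=595 A_ack=2502 B_seq=2502 B_ack=595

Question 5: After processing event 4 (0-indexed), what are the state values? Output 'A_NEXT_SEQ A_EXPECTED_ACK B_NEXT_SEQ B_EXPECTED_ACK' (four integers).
After event 0: A_seq=100 A_ack=2000 B_seq=2184 B_ack=100
After event 1: A_seq=100 A_ack=2000 B_seq=2219 B_ack=100
After event 2: A_seq=251 A_ack=2000 B_seq=2219 B_ack=251
After event 3: A_seq=251 A_ack=2219 B_seq=2219 B_ack=251
After event 4: A_seq=251 A_ack=2344 B_seq=2344 B_ack=251

251 2344 2344 251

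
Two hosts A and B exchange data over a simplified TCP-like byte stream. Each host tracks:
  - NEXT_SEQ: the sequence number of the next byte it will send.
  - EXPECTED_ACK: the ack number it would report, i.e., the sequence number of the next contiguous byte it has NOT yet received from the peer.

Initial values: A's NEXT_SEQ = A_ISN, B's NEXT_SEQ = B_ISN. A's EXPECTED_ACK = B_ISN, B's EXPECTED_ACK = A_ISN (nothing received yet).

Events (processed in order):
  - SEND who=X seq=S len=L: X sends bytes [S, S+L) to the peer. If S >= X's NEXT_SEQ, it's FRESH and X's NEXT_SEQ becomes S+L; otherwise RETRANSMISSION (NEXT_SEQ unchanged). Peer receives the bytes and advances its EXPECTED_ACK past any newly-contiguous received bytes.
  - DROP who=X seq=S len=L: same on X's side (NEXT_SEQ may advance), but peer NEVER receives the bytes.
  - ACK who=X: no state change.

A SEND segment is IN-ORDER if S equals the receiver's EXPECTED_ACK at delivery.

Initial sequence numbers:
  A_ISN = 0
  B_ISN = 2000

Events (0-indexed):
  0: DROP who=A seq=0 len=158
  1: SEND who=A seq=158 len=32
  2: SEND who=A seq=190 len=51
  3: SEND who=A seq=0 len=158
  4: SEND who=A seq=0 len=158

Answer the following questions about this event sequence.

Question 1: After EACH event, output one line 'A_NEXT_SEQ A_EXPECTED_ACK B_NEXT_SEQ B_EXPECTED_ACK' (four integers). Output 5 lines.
158 2000 2000 0
190 2000 2000 0
241 2000 2000 0
241 2000 2000 241
241 2000 2000 241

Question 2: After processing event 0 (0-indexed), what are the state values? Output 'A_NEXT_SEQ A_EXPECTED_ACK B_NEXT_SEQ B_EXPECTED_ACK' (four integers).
After event 0: A_seq=158 A_ack=2000 B_seq=2000 B_ack=0

158 2000 2000 0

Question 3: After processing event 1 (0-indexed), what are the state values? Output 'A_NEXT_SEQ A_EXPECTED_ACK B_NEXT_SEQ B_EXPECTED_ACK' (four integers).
After event 0: A_seq=158 A_ack=2000 B_seq=2000 B_ack=0
After event 1: A_seq=190 A_ack=2000 B_seq=2000 B_ack=0

190 2000 2000 0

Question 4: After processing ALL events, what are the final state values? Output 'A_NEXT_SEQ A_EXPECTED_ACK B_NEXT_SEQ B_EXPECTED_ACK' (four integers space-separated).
Answer: 241 2000 2000 241

Derivation:
After event 0: A_seq=158 A_ack=2000 B_seq=2000 B_ack=0
After event 1: A_seq=190 A_ack=2000 B_seq=2000 B_ack=0
After event 2: A_seq=241 A_ack=2000 B_seq=2000 B_ack=0
After event 3: A_seq=241 A_ack=2000 B_seq=2000 B_ack=241
After event 4: A_seq=241 A_ack=2000 B_seq=2000 B_ack=241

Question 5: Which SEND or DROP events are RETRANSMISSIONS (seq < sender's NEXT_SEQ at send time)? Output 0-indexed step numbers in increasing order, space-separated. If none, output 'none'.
Step 0: DROP seq=0 -> fresh
Step 1: SEND seq=158 -> fresh
Step 2: SEND seq=190 -> fresh
Step 3: SEND seq=0 -> retransmit
Step 4: SEND seq=0 -> retransmit

Answer: 3 4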